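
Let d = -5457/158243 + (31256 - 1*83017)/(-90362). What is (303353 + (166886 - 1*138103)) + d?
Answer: 4749271499361865/14299153966 ≈ 3.3214e+5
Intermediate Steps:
d = 7697710489/14299153966 (d = -5457*1/158243 + (31256 - 83017)*(-1/90362) = -5457/158243 - 51761*(-1/90362) = -5457/158243 + 51761/90362 = 7697710489/14299153966 ≈ 0.53833)
(303353 + (166886 - 1*138103)) + d = (303353 + (166886 - 1*138103)) + 7697710489/14299153966 = (303353 + (166886 - 138103)) + 7697710489/14299153966 = (303353 + 28783) + 7697710489/14299153966 = 332136 + 7697710489/14299153966 = 4749271499361865/14299153966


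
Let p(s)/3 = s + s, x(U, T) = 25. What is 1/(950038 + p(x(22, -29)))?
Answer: 1/950188 ≈ 1.0524e-6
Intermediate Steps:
p(s) = 6*s (p(s) = 3*(s + s) = 3*(2*s) = 6*s)
1/(950038 + p(x(22, -29))) = 1/(950038 + 6*25) = 1/(950038 + 150) = 1/950188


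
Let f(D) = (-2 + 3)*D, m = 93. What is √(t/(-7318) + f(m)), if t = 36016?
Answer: √1179218861/3659 ≈ 9.3850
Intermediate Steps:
f(D) = D (f(D) = 1*D = D)
√(t/(-7318) + f(m)) = √(36016/(-7318) + 93) = √(36016*(-1/7318) + 93) = √(-18008/3659 + 93) = √(322279/3659) = √1179218861/3659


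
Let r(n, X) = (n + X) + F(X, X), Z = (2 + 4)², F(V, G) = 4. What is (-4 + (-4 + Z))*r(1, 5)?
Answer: 280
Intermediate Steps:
Z = 36 (Z = 6² = 36)
r(n, X) = 4 + X + n (r(n, X) = (n + X) + 4 = (X + n) + 4 = 4 + X + n)
(-4 + (-4 + Z))*r(1, 5) = (-4 + (-4 + 36))*(4 + 5 + 1) = (-4 + 32)*10 = 28*10 = 280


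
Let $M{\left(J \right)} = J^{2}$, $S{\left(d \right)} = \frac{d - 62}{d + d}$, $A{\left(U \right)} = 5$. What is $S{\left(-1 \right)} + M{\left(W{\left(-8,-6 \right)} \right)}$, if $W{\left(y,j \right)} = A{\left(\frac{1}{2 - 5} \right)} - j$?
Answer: $\frac{305}{2} \approx 152.5$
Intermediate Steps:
$W{\left(y,j \right)} = 5 - j$
$S{\left(d \right)} = \frac{-62 + d}{2 d}$
$S{\left(-1 \right)} + M{\left(W{\left(-8,-6 \right)} \right)} = \frac{-62 - 1}{2 \left(-1\right)} + \left(5 - -6\right)^{2} = \frac{1}{2} \left(-1\right) \left(-63\right) + \left(5 + 6\right)^{2} = \frac{63}{2} + 11^{2} = \frac{63}{2} + 121 = \frac{305}{2}$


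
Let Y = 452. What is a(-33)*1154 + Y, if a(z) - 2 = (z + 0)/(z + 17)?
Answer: 41121/8 ≈ 5140.1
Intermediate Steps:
a(z) = 2 + z/(17 + z) (a(z) = 2 + (z + 0)/(z + 17) = 2 + z/(17 + z))
a(-33)*1154 + Y = ((34 + 3*(-33))/(17 - 33))*1154 + 452 = ((34 - 99)/(-16))*1154 + 452 = -1/16*(-65)*1154 + 452 = (65/16)*1154 + 452 = 37505/8 + 452 = 41121/8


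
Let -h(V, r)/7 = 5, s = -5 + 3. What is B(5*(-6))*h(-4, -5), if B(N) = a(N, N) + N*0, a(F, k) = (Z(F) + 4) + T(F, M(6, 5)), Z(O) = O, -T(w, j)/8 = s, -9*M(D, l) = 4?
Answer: 350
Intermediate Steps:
s = -2
h(V, r) = -35 (h(V, r) = -7*5 = -35)
M(D, l) = -4/9 (M(D, l) = -1/9*4 = -4/9)
T(w, j) = 16 (T(w, j) = -8*(-2) = 16)
a(F, k) = 20 + F (a(F, k) = (F + 4) + 16 = (4 + F) + 16 = 20 + F)
B(N) = 20 + N (B(N) = (20 + N) + N*0 = (20 + N) + 0 = 20 + N)
B(5*(-6))*h(-4, -5) = (20 + 5*(-6))*(-35) = (20 - 30)*(-35) = -10*(-35) = 350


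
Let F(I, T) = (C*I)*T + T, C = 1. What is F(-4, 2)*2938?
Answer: -17628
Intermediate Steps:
F(I, T) = T + I*T (F(I, T) = (1*I)*T + T = I*T + T = T + I*T)
F(-4, 2)*2938 = (2*(1 - 4))*2938 = (2*(-3))*2938 = -6*2938 = -17628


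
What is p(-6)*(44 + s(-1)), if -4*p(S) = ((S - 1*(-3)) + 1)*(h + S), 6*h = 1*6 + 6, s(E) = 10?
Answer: -108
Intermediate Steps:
h = 2 (h = (1*6 + 6)/6 = (6 + 6)/6 = (⅙)*12 = 2)
p(S) = -(2 + S)*(4 + S)/4 (p(S) = -((S - 1*(-3)) + 1)*(2 + S)/4 = -((S + 3) + 1)*(2 + S)/4 = -((3 + S) + 1)*(2 + S)/4 = -(4 + S)*(2 + S)/4 = -(2 + S)*(4 + S)/4)
p(-6)*(44 + s(-1)) = (-2 - 3/2*(-6) - ¼*(-6)²)*(44 + 10) = (-2 + 9 - ¼*36)*54 = (-2 + 9 - 9)*54 = -2*54 = -108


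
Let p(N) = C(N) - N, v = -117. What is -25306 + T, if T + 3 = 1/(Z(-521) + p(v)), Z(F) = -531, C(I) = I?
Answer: -13439080/531 ≈ -25309.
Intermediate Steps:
p(N) = 0 (p(N) = N - N = 0)
T = -1594/531 (T = -3 + 1/(-531 + 0) = -3 + 1/(-531) = -3 - 1/531 = -1594/531 ≈ -3.0019)
-25306 + T = -25306 - 1594/531 = -13439080/531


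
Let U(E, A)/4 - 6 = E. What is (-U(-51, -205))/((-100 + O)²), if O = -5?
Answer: 4/245 ≈ 0.016327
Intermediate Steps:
U(E, A) = 24 + 4*E
(-U(-51, -205))/((-100 + O)²) = (-(24 + 4*(-51)))/((-100 - 5)²) = (-(24 - 204))/((-105)²) = -1*(-180)/11025 = 180*(1/11025) = 4/245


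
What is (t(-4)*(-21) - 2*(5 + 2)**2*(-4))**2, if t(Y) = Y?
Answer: 226576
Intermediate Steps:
(t(-4)*(-21) - 2*(5 + 2)**2*(-4))**2 = (-4*(-21) - 2*(5 + 2)**2*(-4))**2 = (84 - 2*7**2*(-4))**2 = (84 - 2*49*(-4))**2 = (84 - 98*(-4))**2 = (84 + 392)**2 = 476**2 = 226576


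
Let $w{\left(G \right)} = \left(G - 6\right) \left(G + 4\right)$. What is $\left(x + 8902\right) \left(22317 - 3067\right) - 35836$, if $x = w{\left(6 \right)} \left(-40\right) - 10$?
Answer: $171135164$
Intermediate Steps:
$w{\left(G \right)} = \left(-6 + G\right) \left(4 + G\right)$
$x = -10$ ($x = \left(-24 + 6^{2} - 12\right) \left(-40\right) - 10 = \left(-24 + 36 - 12\right) \left(-40\right) - 10 = 0 \left(-40\right) - 10 = 0 - 10 = -10$)
$\left(x + 8902\right) \left(22317 - 3067\right) - 35836 = \left(-10 + 8902\right) \left(22317 - 3067\right) - 35836 = 8892 \cdot 19250 - 35836 = 171171000 - 35836 = 171135164$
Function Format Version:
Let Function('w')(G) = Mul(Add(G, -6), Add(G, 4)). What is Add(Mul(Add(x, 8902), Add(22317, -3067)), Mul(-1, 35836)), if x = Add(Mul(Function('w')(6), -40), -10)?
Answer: 171135164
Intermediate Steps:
Function('w')(G) = Mul(Add(-6, G), Add(4, G))
x = -10 (x = Add(Mul(Add(-24, Pow(6, 2), Mul(-2, 6)), -40), -10) = Add(Mul(Add(-24, 36, -12), -40), -10) = Add(Mul(0, -40), -10) = Add(0, -10) = -10)
Add(Mul(Add(x, 8902), Add(22317, -3067)), Mul(-1, 35836)) = Add(Mul(Add(-10, 8902), Add(22317, -3067)), Mul(-1, 35836)) = Add(Mul(8892, 19250), -35836) = Add(171171000, -35836) = 171135164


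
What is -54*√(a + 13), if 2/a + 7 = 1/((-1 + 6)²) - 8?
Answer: -54*√449922/187 ≈ -193.70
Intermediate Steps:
a = -25/187 (a = 2/(-7 + (1/((-1 + 6)²) - 8)) = 2/(-7 + (1/(5²) - 8)) = 2/(-7 + (1/25 - 8)) = 2/(-7 - 199/25) = 2/(-374/25) = 2*(-25/374) = -25/187 ≈ -0.13369)
-54*√(a + 13) = -54*√(-25/187 + 13) = -54*√449922/187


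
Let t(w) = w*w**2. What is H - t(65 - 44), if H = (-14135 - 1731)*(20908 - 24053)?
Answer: 49889309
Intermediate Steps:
H = 49898570 (H = -15866*(-3145) = 49898570)
t(w) = w**3
H - t(65 - 44) = 49898570 - (65 - 44)**3 = 49898570 - 1*21**3 = 49898570 - 1*9261 = 49898570 - 9261 = 49889309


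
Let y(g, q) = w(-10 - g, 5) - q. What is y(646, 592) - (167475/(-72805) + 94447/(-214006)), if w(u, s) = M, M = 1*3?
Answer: -1826863890837/3116141366 ≈ -586.26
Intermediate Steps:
M = 3
w(u, s) = 3
y(g, q) = 3 - q
y(646, 592) - (167475/(-72805) + 94447/(-214006)) = (3 - 1*592) - (167475/(-72805) + 94447/(-214006)) = (3 - 592) - (167475*(-1/72805) + 94447*(-1/214006)) = -589 - (-33495/14561 - 94447/214006) = -589 - 1*(-8543373737/3116141366) = -589 + 8543373737/3116141366 = -1826863890837/3116141366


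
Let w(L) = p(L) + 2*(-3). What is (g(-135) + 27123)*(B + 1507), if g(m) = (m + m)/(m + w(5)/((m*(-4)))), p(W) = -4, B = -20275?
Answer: -161378992368/317 ≈ -5.0908e+8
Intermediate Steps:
w(L) = -10 (w(L) = -4 + 2*(-3) = -4 - 6 = -10)
g(m) = 2*m/(m + 5/(2*m)) (g(m) = (m + m)/(m - 10*(-1/(4*m))) = (2*m)/(m - 10*(-1/(4*m))) = (2*m)/(m - (-5)/(2*m)) = (2*m)/(m + 5/(2*m)) = 2*m/(m + 5/(2*m)))
(g(-135) + 27123)*(B + 1507) = (4*(-135)²/(5 + 2*(-135)²) + 27123)*(-20275 + 1507) = (4*18225/(5 + 2*18225) + 27123)*(-18768) = (4*18225/(5 + 36450) + 27123)*(-18768) = (4*18225/36455 + 27123)*(-18768) = (4*18225*(1/36455) + 27123)*(-18768) = (14580/7291 + 27123)*(-18768) = (197768373/7291)*(-18768) = -161378992368/317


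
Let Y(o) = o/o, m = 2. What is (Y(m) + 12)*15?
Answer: 195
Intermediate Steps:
Y(o) = 1
(Y(m) + 12)*15 = (1 + 12)*15 = 13*15 = 195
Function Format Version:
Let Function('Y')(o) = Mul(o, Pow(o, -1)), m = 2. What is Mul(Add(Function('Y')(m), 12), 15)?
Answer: 195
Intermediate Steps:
Function('Y')(o) = 1
Mul(Add(Function('Y')(m), 12), 15) = Mul(Add(1, 12), 15) = Mul(13, 15) = 195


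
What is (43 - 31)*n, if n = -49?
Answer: -588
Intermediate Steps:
(43 - 31)*n = (43 - 31)*(-49) = 12*(-49) = -588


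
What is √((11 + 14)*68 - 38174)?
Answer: I*√36474 ≈ 190.98*I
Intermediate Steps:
√((11 + 14)*68 - 38174) = √(25*68 - 38174) = √(1700 - 38174) = √(-36474) = I*√36474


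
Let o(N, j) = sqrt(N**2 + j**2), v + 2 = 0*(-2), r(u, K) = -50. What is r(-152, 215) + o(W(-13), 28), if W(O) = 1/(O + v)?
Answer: -50 + sqrt(176401)/15 ≈ -22.000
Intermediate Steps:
v = -2 (v = -2 + 0*(-2) = -2 + 0 = -2)
W(O) = 1/(-2 + O) (W(O) = 1/(O - 2) = 1/(-2 + O))
r(-152, 215) + o(W(-13), 28) = -50 + sqrt((1/(-2 - 13))**2 + 28**2) = -50 + sqrt((1/(-15))**2 + 784) = -50 + sqrt((-1/15)**2 + 784) = -50 + sqrt(1/225 + 784) = -50 + sqrt(176401/225) = -50 + sqrt(176401)/15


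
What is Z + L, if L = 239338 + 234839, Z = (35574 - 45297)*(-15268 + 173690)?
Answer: -1539862929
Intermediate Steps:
Z = -1540337106 (Z = -9723*158422 = -1540337106)
L = 474177
Z + L = -1540337106 + 474177 = -1539862929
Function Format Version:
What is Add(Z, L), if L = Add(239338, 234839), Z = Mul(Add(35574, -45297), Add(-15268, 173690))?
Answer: -1539862929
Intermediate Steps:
Z = -1540337106 (Z = Mul(-9723, 158422) = -1540337106)
L = 474177
Add(Z, L) = Add(-1540337106, 474177) = -1539862929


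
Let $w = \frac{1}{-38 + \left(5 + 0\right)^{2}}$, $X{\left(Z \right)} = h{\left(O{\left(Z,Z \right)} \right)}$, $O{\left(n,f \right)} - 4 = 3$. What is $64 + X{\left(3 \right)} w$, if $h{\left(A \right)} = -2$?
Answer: $\frac{834}{13} \approx 64.154$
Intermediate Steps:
$O{\left(n,f \right)} = 7$ ($O{\left(n,f \right)} = 4 + 3 = 7$)
$X{\left(Z \right)} = -2$
$w = - \frac{1}{13}$ ($w = \frac{1}{-38 + 5^{2}} = \frac{1}{-38 + 25} = \frac{1}{-13} = - \frac{1}{13} \approx -0.076923$)
$64 + X{\left(3 \right)} w = 64 - - \frac{2}{13} = 64 + \frac{2}{13} = \frac{834}{13}$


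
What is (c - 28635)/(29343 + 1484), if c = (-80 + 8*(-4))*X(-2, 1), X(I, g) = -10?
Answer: -27515/30827 ≈ -0.89256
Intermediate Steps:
c = 1120 (c = (-80 + 8*(-4))*(-10) = (-80 - 32)*(-10) = -112*(-10) = 1120)
(c - 28635)/(29343 + 1484) = (1120 - 28635)/(29343 + 1484) = -27515/30827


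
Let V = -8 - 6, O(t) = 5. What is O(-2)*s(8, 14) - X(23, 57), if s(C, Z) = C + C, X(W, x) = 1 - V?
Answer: 65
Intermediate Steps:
V = -14
X(W, x) = 15 (X(W, x) = 1 - 1*(-14) = 1 + 14 = 15)
s(C, Z) = 2*C
O(-2)*s(8, 14) - X(23, 57) = 5*(2*8) - 1*15 = 5*16 - 15 = 80 - 15 = 65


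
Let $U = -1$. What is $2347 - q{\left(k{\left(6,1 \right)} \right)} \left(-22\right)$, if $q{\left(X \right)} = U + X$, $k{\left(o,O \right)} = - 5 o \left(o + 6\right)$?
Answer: $-5595$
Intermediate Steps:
$k{\left(o,O \right)} = - 5 o \left(6 + o\right)$
$q{\left(X \right)} = -1 + X$
$2347 - q{\left(k{\left(6,1 \right)} \right)} \left(-22\right) = 2347 - \left(-1 - 30 \left(6 + 6\right)\right) \left(-22\right) = 2347 - \left(-1 - 30 \cdot 12\right) \left(-22\right) = 2347 - \left(-1 - 360\right) \left(-22\right) = 2347 - \left(-361\right) \left(-22\right) = 2347 - 7942 = -5595$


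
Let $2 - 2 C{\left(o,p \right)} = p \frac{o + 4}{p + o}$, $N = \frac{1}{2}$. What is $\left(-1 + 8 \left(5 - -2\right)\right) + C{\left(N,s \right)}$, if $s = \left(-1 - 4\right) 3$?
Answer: $\frac{3113}{58} \approx 53.672$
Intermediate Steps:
$s = -15$ ($s = \left(-5\right) 3 = -15$)
$N = \frac{1}{2} \approx 0.5$
$C{\left(o,p \right)} = 1 - \frac{p \left(4 + o\right)}{2 \left(o + p\right)}$ ($C{\left(o,p \right)} = 1 - \frac{p \frac{o + 4}{p + o}}{2} = 1 - \frac{p \frac{4 + o}{o + p}}{2} = 1 - \frac{p \frac{1}{o + p} \left(4 + o\right)}{2} = 1 - \frac{p \left(4 + o\right)}{2 \left(o + p\right)}$)
$\left(-1 + 8 \left(5 - -2\right)\right) + C{\left(N,s \right)} = \left(-1 + 8 \left(5 - -2\right)\right) + \frac{\frac{1}{2} - -15 - \frac{1}{4} \left(-15\right)}{\frac{1}{2} - 15} = \left(-1 + 8 \left(5 + 2\right)\right) + \frac{\frac{1}{2} + 15 + \frac{15}{4}}{- \frac{29}{2}} = \left(-1 + 8 \cdot 7\right) - \frac{77}{58} = \left(-1 + 56\right) - \frac{77}{58} = 55 - \frac{77}{58} = \frac{3113}{58}$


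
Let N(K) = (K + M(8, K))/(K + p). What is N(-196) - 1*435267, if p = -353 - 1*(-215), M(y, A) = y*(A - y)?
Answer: -72688675/167 ≈ -4.3526e+5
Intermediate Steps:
p = -138 (p = -353 + 215 = -138)
N(K) = (-64 + 9*K)/(-138 + K) (N(K) = (K + 8*(K - 1*8))/(K - 138) = (K + 8*(K - 8))/(-138 + K) = (K + 8*(-8 + K))/(-138 + K) = (K + (-64 + 8*K))/(-138 + K) = (-64 + 9*K)/(-138 + K))
N(-196) - 1*435267 = (-64 + 9*(-196))/(-138 - 196) - 1*435267 = (-64 - 1764)/(-334) - 435267 = -1/334*(-1828) - 435267 = 914/167 - 435267 = -72688675/167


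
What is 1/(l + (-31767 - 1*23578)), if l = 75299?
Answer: 1/19954 ≈ 5.0115e-5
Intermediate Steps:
1/(l + (-31767 - 1*23578)) = 1/(75299 + (-31767 - 1*23578)) = 1/(75299 + (-31767 - 23578)) = 1/(75299 - 55345) = 1/19954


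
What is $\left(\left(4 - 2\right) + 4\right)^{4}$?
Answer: $1296$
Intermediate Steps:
$\left(\left(4 - 2\right) + 4\right)^{4} = \left(2 + 4\right)^{4} = 6^{4} = 1296$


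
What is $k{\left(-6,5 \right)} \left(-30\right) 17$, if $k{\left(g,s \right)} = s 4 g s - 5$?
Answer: $308550$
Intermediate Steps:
$k{\left(g,s \right)} = -5 + 4 g s^{2}$ ($k{\left(g,s \right)} = 4 s g s - 5 = 4 g s s - 5 = 4 g s^{2} - 5 = -5 + 4 g s^{2}$)
$k{\left(-6,5 \right)} \left(-30\right) 17 = \left(-5 + 4 \left(-6\right) 5^{2}\right) \left(-30\right) 17 = \left(-5 + 4 \left(-6\right) 25\right) \left(-30\right) 17 = \left(-5 - 600\right) \left(-30\right) 17 = \left(-605\right) \left(-30\right) 17 = 18150 \cdot 17 = 308550$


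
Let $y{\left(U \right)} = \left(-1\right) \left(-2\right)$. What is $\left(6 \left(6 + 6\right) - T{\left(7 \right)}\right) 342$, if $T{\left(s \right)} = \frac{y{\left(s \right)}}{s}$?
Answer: $\frac{171684}{7} \approx 24526.0$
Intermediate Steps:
$y{\left(U \right)} = 2$
$T{\left(s \right)} = \frac{2}{s}$
$\left(6 \left(6 + 6\right) - T{\left(7 \right)}\right) 342 = \left(6 \left(6 + 6\right) - \frac{2}{7}\right) 342 = \left(6 \cdot 12 - 2 \cdot \frac{1}{7}\right) 342 = \left(72 - \frac{2}{7}\right) 342 = \frac{502}{7} \cdot 342 = \frac{171684}{7}$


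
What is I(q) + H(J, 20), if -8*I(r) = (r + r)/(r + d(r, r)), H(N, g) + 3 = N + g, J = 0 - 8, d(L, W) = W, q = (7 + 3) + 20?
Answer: 71/8 ≈ 8.8750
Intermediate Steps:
q = 30 (q = 10 + 20 = 30)
J = -8
H(N, g) = -3 + N + g (H(N, g) = -3 + (N + g) = -3 + N + g)
I(r) = -⅛ (I(r) = -(r + r)/(8*(r + r)) = -2*r/(8*(2*r)) = -2*r*1/(2*r)/8 = -⅛*1 = -⅛)
I(q) + H(J, 20) = -⅛ + (-3 - 8 + 20) = -⅛ + 9 = 71/8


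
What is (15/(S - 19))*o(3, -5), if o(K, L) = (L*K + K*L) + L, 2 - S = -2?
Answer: 35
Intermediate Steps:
S = 4 (S = 2 - 1*(-2) = 2 + 2 = 4)
o(K, L) = L + 2*K*L (o(K, L) = (K*L + K*L) + L = 2*K*L + L = L + 2*K*L)
(15/(S - 19))*o(3, -5) = (15/(4 - 19))*(-5*(1 + 2*3)) = (15/(-15))*(-5*(1 + 6)) = (15*(-1/15))*(-5*7) = -1*(-35) = 35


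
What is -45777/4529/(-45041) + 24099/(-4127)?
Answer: -4915782692532/841869573503 ≈ -5.8391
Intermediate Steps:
-45777/4529/(-45041) + 24099/(-4127) = -45777*1/4529*(-1/45041) + 24099*(-1/4127) = -45777/4529*(-1/45041) - 24099/4127 = 45777/203990689 - 24099/4127 = -4915782692532/841869573503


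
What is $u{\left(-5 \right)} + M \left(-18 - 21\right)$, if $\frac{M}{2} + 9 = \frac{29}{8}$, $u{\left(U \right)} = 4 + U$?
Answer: $\frac{1673}{4} \approx 418.25$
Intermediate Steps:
$M = - \frac{43}{4}$ ($M = -18 + 2 \cdot \frac{29}{8} = -18 + \frac{29}{4} = - \frac{43}{4} \approx -10.75$)
$u{\left(-5 \right)} + M \left(-18 - 21\right) = \left(4 - 5\right) - \frac{43 \left(-18 - 21\right)}{4} = -1 - \frac{43 \left(-18 - 21\right)}{4} = -1 - - \frac{1677}{4} = -1 + \frac{1677}{4} = \frac{1673}{4}$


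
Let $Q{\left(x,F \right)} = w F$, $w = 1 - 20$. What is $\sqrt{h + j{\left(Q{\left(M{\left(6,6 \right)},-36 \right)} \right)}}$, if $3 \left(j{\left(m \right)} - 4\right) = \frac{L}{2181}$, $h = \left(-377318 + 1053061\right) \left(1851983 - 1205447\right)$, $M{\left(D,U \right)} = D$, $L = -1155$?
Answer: $\frac{\sqrt{2078191665199800087}}{2181} \approx 6.6098 \cdot 10^{5}$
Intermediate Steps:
$w = -19$ ($w = 1 - 20 = -19$)
$h = 436892176248$ ($h = 675743 \cdot 646536 = 436892176248$)
$Q{\left(x,F \right)} = - 19 F$
$j{\left(m \right)} = \frac{8339}{2181}$ ($j{\left(m \right)} = 4 + \frac{\left(-1155\right) \frac{1}{2181}}{3} = 4 + \frac{1}{3} \left(- \frac{385}{727}\right) = 4 - \frac{385}{2181} = \frac{8339}{2181}$)
$\sqrt{h + j{\left(Q{\left(M{\left(6,6 \right)},-36 \right)} \right)}} = \sqrt{436892176248 + \frac{8339}{2181}} = \sqrt{\frac{952861836405227}{2181}} = \frac{\sqrt{2078191665199800087}}{2181}$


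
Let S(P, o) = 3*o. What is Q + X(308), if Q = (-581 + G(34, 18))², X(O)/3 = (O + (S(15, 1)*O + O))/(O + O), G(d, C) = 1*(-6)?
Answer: 689153/2 ≈ 3.4458e+5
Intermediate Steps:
G(d, C) = -6
X(O) = 15/2 (X(O) = 3*((O + ((3*1)*O + O))/(O + O)) = 3*((O + (3*O + O))/((2*O))) = 3*((O + 4*O)*(1/(2*O))) = 3*((5*O)*(1/(2*O))) = 3*(5/2) = 15/2)
Q = 344569 (Q = (-581 - 6)² = (-587)² = 344569)
Q + X(308) = 344569 + 15/2 = 689153/2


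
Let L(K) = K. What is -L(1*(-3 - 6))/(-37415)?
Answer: -9/37415 ≈ -0.00024055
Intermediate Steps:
-L(1*(-3 - 6))/(-37415) = -1*(-3 - 6)/(-37415) = -1*(-9)*(-1)/37415 = -(-9)*(-1)/37415 = -1*9/37415 = -9/37415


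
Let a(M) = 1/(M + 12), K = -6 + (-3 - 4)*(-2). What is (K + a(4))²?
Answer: 16641/256 ≈ 65.004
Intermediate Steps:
K = 8 (K = -6 - 7*(-2) = -6 + 14 = 8)
a(M) = 1/(12 + M)
(K + a(4))² = (8 + 1/(12 + 4))² = (8 + 1/16)² = (129/16)² = 16641/256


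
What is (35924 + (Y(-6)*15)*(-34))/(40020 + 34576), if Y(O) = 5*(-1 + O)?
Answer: 26887/37298 ≈ 0.72087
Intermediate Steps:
Y(O) = -5 + 5*O
(35924 + (Y(-6)*15)*(-34))/(40020 + 34576) = (35924 + ((-5 + 5*(-6))*15)*(-34))/(40020 + 34576) = (35924 + ((-5 - 30)*15)*(-34))/74596 = (35924 - 35*15*(-34))*(1/74596) = (35924 - 525*(-34))*(1/74596) = (35924 + 17850)*(1/74596) = 53774*(1/74596) = 26887/37298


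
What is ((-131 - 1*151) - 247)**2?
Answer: 279841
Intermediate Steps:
((-131 - 1*151) - 247)**2 = ((-131 - 151) - 247)**2 = (-282 - 247)**2 = (-529)**2 = 279841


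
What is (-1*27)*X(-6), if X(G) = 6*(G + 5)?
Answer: 162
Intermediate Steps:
X(G) = 30 + 6*G (X(G) = 6*(5 + G) = 30 + 6*G)
(-1*27)*X(-6) = (-1*27)*(30 + 6*(-6)) = -27*(30 - 36) = -27*(-6) = 162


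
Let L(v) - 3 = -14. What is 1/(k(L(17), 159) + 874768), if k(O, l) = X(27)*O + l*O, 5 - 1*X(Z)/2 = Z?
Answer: 1/873503 ≈ 1.1448e-6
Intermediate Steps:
L(v) = -11 (L(v) = 3 - 14 = -11)
X(Z) = 10 - 2*Z
k(O, l) = -44*O + O*l (k(O, l) = (10 - 2*27)*O + l*O = (10 - 54)*O + O*l = -44*O + O*l)
1/(k(L(17), 159) + 874768) = 1/(-11*(-44 + 159) + 874768) = 1/(-11*115 + 874768) = 1/(-1265 + 874768) = 1/873503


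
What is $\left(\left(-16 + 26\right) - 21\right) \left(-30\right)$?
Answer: $330$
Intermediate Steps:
$\left(\left(-16 + 26\right) - 21\right) \left(-30\right) = \left(10 - 21\right) \left(-30\right) = \left(-11\right) \left(-30\right) = 330$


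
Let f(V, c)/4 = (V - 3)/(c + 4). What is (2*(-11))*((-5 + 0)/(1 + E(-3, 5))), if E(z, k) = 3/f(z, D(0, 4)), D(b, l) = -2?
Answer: 440/3 ≈ 146.67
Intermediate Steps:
f(V, c) = 4*(-3 + V)/(4 + c) (f(V, c) = 4*((V - 3)/(c + 4)) = 4*((-3 + V)/(4 + c)) = 4*(-3 + V)/(4 + c))
E(z, k) = 3/(-6 + 2*z) (E(z, k) = 3/((4*(-3 + z)/(4 - 2))) = 3/((4*(-3 + z)/2)) = 3/((4*(½)*(-3 + z))) = 3/(-6 + 2*z))
(2*(-11))*((-5 + 0)/(1 + E(-3, 5))) = (2*(-11))*((-5 + 0)/(1 + 3/(2*(-3 - 3)))) = -(-110)/(1 + (3/2)/(-6)) = -(-110)/(1 + (3/2)*(-⅙)) = -(-110)/(1 - ¼) = -(-110)/¾ = -(-110)*4/3 = -22*(-20/3) = 440/3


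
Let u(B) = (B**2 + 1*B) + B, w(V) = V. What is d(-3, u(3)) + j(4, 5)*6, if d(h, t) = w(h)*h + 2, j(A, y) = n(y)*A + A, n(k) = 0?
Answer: 35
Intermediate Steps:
u(B) = B**2 + 2*B (u(B) = (B**2 + B) + B = (B + B**2) + B = B**2 + 2*B)
j(A, y) = A (j(A, y) = 0*A + A = 0 + A = A)
d(h, t) = 2 + h**2 (d(h, t) = h*h + 2 = h**2 + 2 = 2 + h**2)
d(-3, u(3)) + j(4, 5)*6 = (2 + (-3)**2) + 4*6 = (2 + 9) + 24 = 11 + 24 = 35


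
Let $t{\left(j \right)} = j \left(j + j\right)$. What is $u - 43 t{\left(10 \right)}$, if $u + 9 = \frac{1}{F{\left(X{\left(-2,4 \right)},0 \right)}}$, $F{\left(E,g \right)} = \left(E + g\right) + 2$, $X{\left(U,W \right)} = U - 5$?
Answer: $- \frac{43046}{5} \approx -8609.2$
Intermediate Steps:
$X{\left(U,W \right)} = -5 + U$ ($X{\left(U,W \right)} = U - 5 = -5 + U$)
$F{\left(E,g \right)} = 2 + E + g$
$u = - \frac{46}{5}$ ($u = -9 + \frac{1}{2 - 7 + 0} = -9 + \frac{1}{-5} = -9 - \frac{1}{5} = - \frac{46}{5} \approx -9.2$)
$t{\left(j \right)} = 2 j^{2}$ ($t{\left(j \right)} = j 2 j = 2 j^{2}$)
$u - 43 t{\left(10 \right)} = - \frac{46}{5} - 43 \cdot 2 \cdot 10^{2} = - \frac{46}{5} - 43 \cdot 2 \cdot 100 = - \frac{46}{5} - 8600 = - \frac{43046}{5}$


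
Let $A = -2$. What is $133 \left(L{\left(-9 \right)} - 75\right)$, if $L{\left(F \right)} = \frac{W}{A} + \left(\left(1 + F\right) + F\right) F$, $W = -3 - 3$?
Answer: $10773$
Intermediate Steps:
$W = -6$ ($W = -3 - 3 = -6$)
$L{\left(F \right)} = 3 + F \left(1 + 2 F\right)$ ($L{\left(F \right)} = \frac{1}{-2} \left(-6\right) + \left(\left(1 + F\right) + F\right) F = \left(- \frac{1}{2}\right) \left(-6\right) + \left(1 + 2 F\right) F = 3 + F \left(1 + 2 F\right)$)
$133 \left(L{\left(-9 \right)} - 75\right) = 133 \left(\left(3 - 9 + 2 \left(-9\right)^{2}\right) - 75\right) = 133 \left(\left(3 - 9 + 2 \cdot 81\right) - 75\right) = 133 \left(\left(3 - 9 + 162\right) - 75\right) = 133 \left(156 - 75\right) = 133 \cdot 81 = 10773$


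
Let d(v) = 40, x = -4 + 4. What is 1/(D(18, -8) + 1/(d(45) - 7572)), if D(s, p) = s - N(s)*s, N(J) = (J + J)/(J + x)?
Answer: -7532/135577 ≈ -0.055555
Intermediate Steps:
x = 0
N(J) = 2 (N(J) = (J + J)/(J + 0) = (2*J)/J = 2)
D(s, p) = -s (D(s, p) = s - 2*s = -s)
1/(D(18, -8) + 1/(d(45) - 7572)) = 1/(-1*18 + 1/(40 - 7572)) = 1/(-18 + 1/(-7532)) = 1/(-18 - 1/7532) = 1/(-135577/7532) = -7532/135577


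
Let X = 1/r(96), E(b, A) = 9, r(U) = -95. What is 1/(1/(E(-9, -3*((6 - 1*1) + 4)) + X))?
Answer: 854/95 ≈ 8.9895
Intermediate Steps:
X = -1/95 (X = 1/(-95) = -1/95 ≈ -0.010526)
1/(1/(E(-9, -3*((6 - 1*1) + 4)) + X)) = 1/(1/(9 - 1/95)) = 1/(1/(854/95)) = 1/(95/854) = 854/95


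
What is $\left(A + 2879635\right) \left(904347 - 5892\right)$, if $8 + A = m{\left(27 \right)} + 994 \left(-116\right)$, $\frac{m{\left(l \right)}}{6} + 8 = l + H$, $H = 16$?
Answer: $2483808496515$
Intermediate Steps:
$m{\left(l \right)} = 48 + 6 l$ ($m{\left(l \right)} = -48 + 6 \left(l + 16\right) = -48 + 6 \left(16 + l\right) = -48 + \left(96 + 6 l\right) = 48 + 6 l$)
$A = -115102$ ($A = -8 + \left(\left(48 + 6 \cdot 27\right) + 994 \left(-116\right)\right) = -8 + \left(\left(48 + 162\right) - 115304\right) = -8 + \left(210 - 115304\right) = -8 - 115094 = -115102$)
$\left(A + 2879635\right) \left(904347 - 5892\right) = \left(-115102 + 2879635\right) \left(904347 - 5892\right) = 2764533 \cdot 898455 = 2483808496515$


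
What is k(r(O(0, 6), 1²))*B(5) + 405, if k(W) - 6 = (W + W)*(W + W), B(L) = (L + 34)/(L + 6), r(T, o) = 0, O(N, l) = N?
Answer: 4689/11 ≈ 426.27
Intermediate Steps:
B(L) = (34 + L)/(6 + L)
k(W) = 6 + 4*W² (k(W) = 6 + (W + W)*(W + W) = 6 + (2*W)*(2*W) = 6 + 4*W²)
k(r(O(0, 6), 1²))*B(5) + 405 = (6 + 4*0²)*((34 + 5)/(6 + 5)) + 405 = (6 + 4*0)*(39/11) + 405 = (6 + 0)*((1/11)*39) + 405 = 6*(39/11) + 405 = 234/11 + 405 = 4689/11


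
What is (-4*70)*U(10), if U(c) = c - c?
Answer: 0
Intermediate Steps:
U(c) = 0
(-4*70)*U(10) = -4*70*0 = -280*0 = 0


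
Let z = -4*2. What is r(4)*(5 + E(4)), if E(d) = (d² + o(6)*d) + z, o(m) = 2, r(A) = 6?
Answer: 126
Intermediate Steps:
z = -8
E(d) = -8 + d² + 2*d (E(d) = (d² + 2*d) - 8 = -8 + d² + 2*d)
r(4)*(5 + E(4)) = 6*(5 + (-8 + 4² + 2*4)) = 6*(5 + (-8 + 16 + 8)) = 6*(5 + 16) = 6*21 = 126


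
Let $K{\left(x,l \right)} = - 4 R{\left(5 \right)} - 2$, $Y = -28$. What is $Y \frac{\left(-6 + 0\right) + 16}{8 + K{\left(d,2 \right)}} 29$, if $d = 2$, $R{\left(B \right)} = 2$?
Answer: $4060$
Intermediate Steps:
$K{\left(x,l \right)} = -10$ ($K{\left(x,l \right)} = \left(-4\right) 2 - 2 = -8 - 2 = -10$)
$Y \frac{\left(-6 + 0\right) + 16}{8 + K{\left(d,2 \right)}} 29 = - 28 \frac{\left(-6 + 0\right) + 16}{8 - 10} \cdot 29 = - 28 \frac{-6 + 16}{-2} \cdot 29 = - 28 \cdot 10 \left(- \frac{1}{2}\right) 29 = \left(-28\right) \left(-5\right) 29 = 140 \cdot 29 = 4060$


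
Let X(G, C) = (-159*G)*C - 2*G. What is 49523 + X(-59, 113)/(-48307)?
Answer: 341606770/6901 ≈ 49501.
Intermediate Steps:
X(G, C) = -2*G - 159*C*G (X(G, C) = -159*C*G - 2*G = -2*G - 159*C*G)
49523 + X(-59, 113)/(-48307) = 49523 - 1*(-59)*(2 + 159*113)/(-48307) = 49523 - 1*(-59)*(2 + 17967)*(-1/48307) = 49523 - 1*(-59)*17969*(-1/48307) = 49523 + 1060171*(-1/48307) = 49523 - 151453/6901 = 341606770/6901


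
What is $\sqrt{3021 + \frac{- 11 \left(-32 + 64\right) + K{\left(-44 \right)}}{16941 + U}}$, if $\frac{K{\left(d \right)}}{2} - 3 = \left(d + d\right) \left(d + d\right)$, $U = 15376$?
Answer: $\frac{7 \sqrt{64399734067}}{32317} \approx 54.968$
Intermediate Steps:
$K{\left(d \right)} = 6 + 8 d^{2}$ ($K{\left(d \right)} = 6 + 2 \left(d + d\right) \left(d + d\right) = 6 + 2 \cdot 2 d 2 d = 6 + 2 \cdot 4 d^{2} = 6 + 8 d^{2}$)
$\sqrt{3021 + \frac{- 11 \left(-32 + 64\right) + K{\left(-44 \right)}}{16941 + U}} = \sqrt{3021 + \frac{- 11 \left(-32 + 64\right) + \left(6 + 8 \left(-44\right)^{2}\right)}{16941 + 15376}} = \sqrt{3021 + \frac{\left(-11\right) 32 + \left(6 + 8 \cdot 1936\right)}{32317}} = \sqrt{3021 + \left(-352 + \left(6 + 15488\right)\right) \frac{1}{32317}} = \sqrt{3021 + \left(-352 + 15494\right) \frac{1}{32317}} = \sqrt{3021 + 15142 \cdot \frac{1}{32317}} = \sqrt{3021 + \frac{15142}{32317}} = \sqrt{\frac{97644799}{32317}} = \frac{7 \sqrt{64399734067}}{32317}$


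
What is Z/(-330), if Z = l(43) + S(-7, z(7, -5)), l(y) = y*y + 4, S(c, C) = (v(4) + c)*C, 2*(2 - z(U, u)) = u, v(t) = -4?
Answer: -3607/660 ≈ -5.4651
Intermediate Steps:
z(U, u) = 2 - u/2
S(c, C) = C*(-4 + c) (S(c, C) = (-4 + c)*C = C*(-4 + c))
l(y) = 4 + y² (l(y) = y² + 4 = 4 + y²)
Z = 3607/2 (Z = (4 + 43²) + (2 - ½*(-5))*(-4 - 7) = (4 + 1849) + (2 + 5/2)*(-11) = 1853 + (9/2)*(-11) = 1853 - 99/2 = 3607/2 ≈ 1803.5)
Z/(-330) = (3607/2)/(-330) = (3607/2)*(-1/330) = -3607/660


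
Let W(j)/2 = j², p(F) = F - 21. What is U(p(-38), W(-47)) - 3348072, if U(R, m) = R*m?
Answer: -3608734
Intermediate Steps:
p(F) = -21 + F
W(j) = 2*j²
U(p(-38), W(-47)) - 3348072 = (-21 - 38)*(2*(-47)²) - 3348072 = -118*2209 - 3348072 = -59*4418 - 3348072 = -260662 - 3348072 = -3608734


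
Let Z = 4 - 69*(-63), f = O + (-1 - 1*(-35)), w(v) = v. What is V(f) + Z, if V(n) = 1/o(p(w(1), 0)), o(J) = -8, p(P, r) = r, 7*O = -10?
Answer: 34807/8 ≈ 4350.9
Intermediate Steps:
O = -10/7 (O = (⅐)*(-10) = -10/7 ≈ -1.4286)
f = 228/7 (f = -10/7 + (-1 - 1*(-35)) = -10/7 + (-1 + 35) = -10/7 + 34 = 228/7 ≈ 32.571)
Z = 4351 (Z = 4 + 4347 = 4351)
V(n) = -⅛ (V(n) = 1/(-8) = -⅛)
V(f) + Z = -⅛ + 4351 = 34807/8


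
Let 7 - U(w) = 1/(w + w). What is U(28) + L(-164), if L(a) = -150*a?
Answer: 1377991/56 ≈ 24607.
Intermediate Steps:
U(w) = 7 - 1/(2*w) (U(w) = 7 - 1/(w + w) = 7 - 1/(2*w))
U(28) + L(-164) = (7 - ½/28) - 150*(-164) = (7 - ½*1/28) + 24600 = (7 - 1/56) + 24600 = 391/56 + 24600 = 1377991/56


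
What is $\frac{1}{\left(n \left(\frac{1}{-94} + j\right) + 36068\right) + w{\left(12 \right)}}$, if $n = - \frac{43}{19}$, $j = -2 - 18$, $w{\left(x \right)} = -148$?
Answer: $\frac{94}{3380737} \approx 2.7805 \cdot 10^{-5}$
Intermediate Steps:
$j = -20$ ($j = -2 - 18 = -20$)
$n = - \frac{43}{19}$ ($n = \left(-43\right) \frac{1}{19} = - \frac{43}{19} \approx -2.2632$)
$\frac{1}{\left(n \left(\frac{1}{-94} + j\right) + 36068\right) + w{\left(12 \right)}} = \frac{1}{\left(- \frac{43 \left(\frac{1}{-94} - 20\right)}{19} + 36068\right) - 148} = \frac{1}{\left(- \frac{43 \left(- \frac{1}{94} - 20\right)}{19} + 36068\right) - 148} = \frac{1}{\left(\left(- \frac{43}{19}\right) \left(- \frac{1881}{94}\right) + 36068\right) - 148} = \frac{1}{\left(\frac{4257}{94} + 36068\right) - 148} = \frac{1}{\frac{3394649}{94} - 148} = \frac{1}{\frac{3380737}{94}} = \frac{94}{3380737}$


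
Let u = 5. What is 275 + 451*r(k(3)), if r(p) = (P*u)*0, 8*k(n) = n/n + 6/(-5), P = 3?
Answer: 275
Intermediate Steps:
k(n) = -1/40 (k(n) = (n/n + 6/(-5))/8 = (1 + 6*(-1/5))/8 = (1 - 6/5)/8 = (1/8)*(-1/5) = -1/40)
r(p) = 0 (r(p) = (3*5)*0 = 15*0 = 0)
275 + 451*r(k(3)) = 275 + 451*0 = 275 + 0 = 275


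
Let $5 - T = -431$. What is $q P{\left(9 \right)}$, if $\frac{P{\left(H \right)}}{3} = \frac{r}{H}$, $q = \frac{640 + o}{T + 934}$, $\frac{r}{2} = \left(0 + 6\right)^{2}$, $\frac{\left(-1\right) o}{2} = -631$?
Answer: $\frac{22824}{685} \approx 33.32$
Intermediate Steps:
$T = 436$ ($T = 5 - -431 = 5 + 431 = 436$)
$o = 1262$ ($o = \left(-2\right) \left(-631\right) = 1262$)
$r = 72$ ($r = 2 \left(0 + 6\right)^{2} = 2 \cdot 6^{2} = 2 \cdot 36 = 72$)
$q = \frac{951}{685}$ ($q = \frac{640 + 1262}{436 + 934} = \frac{1902}{1370} = 1902 \cdot \frac{1}{1370} = \frac{951}{685} \approx 1.3883$)
$P{\left(H \right)} = \frac{216}{H}$ ($P{\left(H \right)} = 3 \frac{72}{H} = \frac{216}{H}$)
$q P{\left(9 \right)} = \frac{951 \cdot \frac{216}{9}}{685} = \frac{951 \cdot 216 \cdot \frac{1}{9}}{685} = \frac{951}{685} \cdot 24 = \frac{22824}{685}$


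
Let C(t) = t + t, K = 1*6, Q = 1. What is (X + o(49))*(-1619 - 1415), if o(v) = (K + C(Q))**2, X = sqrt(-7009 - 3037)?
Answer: -194176 - 3034*I*sqrt(10046) ≈ -1.9418e+5 - 3.041e+5*I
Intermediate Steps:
K = 6
X = I*sqrt(10046) (X = sqrt(-10046) = I*sqrt(10046) ≈ 100.23*I)
C(t) = 2*t
o(v) = 64 (o(v) = (6 + 2*1)**2 = (6 + 2)**2 = 8**2 = 64)
(X + o(49))*(-1619 - 1415) = (I*sqrt(10046) + 64)*(-1619 - 1415) = (64 + I*sqrt(10046))*(-3034) = -194176 - 3034*I*sqrt(10046)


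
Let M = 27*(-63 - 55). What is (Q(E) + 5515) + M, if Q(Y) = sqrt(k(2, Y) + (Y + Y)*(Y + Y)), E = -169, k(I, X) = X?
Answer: 2329 + 195*sqrt(3) ≈ 2666.8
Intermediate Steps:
M = -3186 (M = 27*(-118) = -3186)
Q(Y) = sqrt(Y + 4*Y**2) (Q(Y) = sqrt(Y + (Y + Y)*(Y + Y)) = sqrt(Y + (2*Y)*(2*Y)) = sqrt(Y + 4*Y**2))
(Q(E) + 5515) + M = (sqrt(-169*(1 + 4*(-169))) + 5515) - 3186 = (sqrt(-169*(1 - 676)) + 5515) - 3186 = (sqrt(-169*(-675)) + 5515) - 3186 = (sqrt(114075) + 5515) - 3186 = (195*sqrt(3) + 5515) - 3186 = (5515 + 195*sqrt(3)) - 3186 = 2329 + 195*sqrt(3)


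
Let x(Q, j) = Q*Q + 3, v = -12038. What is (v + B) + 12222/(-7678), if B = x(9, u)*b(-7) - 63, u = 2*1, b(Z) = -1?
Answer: -46784326/3839 ≈ -12187.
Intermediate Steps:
u = 2
x(Q, j) = 3 + Q² (x(Q, j) = Q² + 3 = 3 + Q²)
B = -147 (B = (3 + 9²)*(-1) - 63 = (3 + 81)*(-1) - 63 = 84*(-1) - 63 = -84 - 63 = -147)
(v + B) + 12222/(-7678) = (-12038 - 147) + 12222/(-7678) = -12185 + 12222*(-1/7678) = -12185 - 6111/3839 = -46784326/3839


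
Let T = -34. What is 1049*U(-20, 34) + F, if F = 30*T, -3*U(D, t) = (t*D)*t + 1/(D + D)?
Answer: 323331283/40 ≈ 8.0833e+6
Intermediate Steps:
U(D, t) = -1/(6*D) - D*t²/3 (U(D, t) = -((t*D)*t + 1/(D + D))/3 = -((D*t)*t + 1/(2*D))/3 = -(D*t² + 1/(2*D))/3 = -(1/(2*D) + D*t²)/3 = -1/(6*D) - D*t²/3)
F = -1020 (F = 30*(-34) = -1020)
1049*U(-20, 34) + F = 1049*(-⅙/(-20) - ⅓*(-20)*34²) - 1020 = 1049*(-⅙*(-1/20) - ⅓*(-20)*1156) - 1020 = 1049*(1/120 + 23120/3) - 1020 = 1049*(308267/40) - 1020 = 323372083/40 - 1020 = 323331283/40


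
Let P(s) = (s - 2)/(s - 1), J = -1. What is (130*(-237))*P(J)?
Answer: -46215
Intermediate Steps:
P(s) = (-2 + s)/(-1 + s)
(130*(-237))*P(J) = (130*(-237))*((-2 - 1)/(-1 - 1)) = -30810*(-3)/(-2) = -(-15405)*(-3) = -30810*3/2 = -46215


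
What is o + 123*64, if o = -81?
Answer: 7791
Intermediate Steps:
o + 123*64 = -81 + 123*64 = -81 + 7872 = 7791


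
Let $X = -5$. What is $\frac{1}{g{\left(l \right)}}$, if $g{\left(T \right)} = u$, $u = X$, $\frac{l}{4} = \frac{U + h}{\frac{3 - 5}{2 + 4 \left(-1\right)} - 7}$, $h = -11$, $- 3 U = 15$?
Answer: $- \frac{1}{5} \approx -0.2$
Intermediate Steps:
$U = -5$ ($U = \left(- \frac{1}{3}\right) 15 = -5$)
$l = \frac{32}{3}$ ($l = 4 \frac{-5 - 11}{\frac{3 - 5}{2 + 4 \left(-1\right)} - 7} = 4 \left(- \frac{16}{- \frac{2}{2 - 4} - 7}\right) = 4 \left(- \frac{16}{- \frac{2}{-2} - 7}\right) = 4 \left(- \frac{16}{\left(-2\right) \left(- \frac{1}{2}\right) - 7}\right) = 4 \left(- \frac{16}{1 - 7}\right) = 4 \left(- \frac{16}{-6}\right) = 4 \left(\left(-16\right) \left(- \frac{1}{6}\right)\right) = 4 \cdot \frac{8}{3} = \frac{32}{3} \approx 10.667$)
$u = -5$
$g{\left(T \right)} = -5$
$\frac{1}{g{\left(l \right)}} = \frac{1}{-5} = - \frac{1}{5}$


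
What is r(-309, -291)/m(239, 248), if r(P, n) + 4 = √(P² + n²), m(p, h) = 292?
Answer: -1/73 + 3*√20018/292 ≈ 1.4399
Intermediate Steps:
r(P, n) = -4 + √(P² + n²)
r(-309, -291)/m(239, 248) = (-4 + √((-309)² + (-291)²))/292 = (-4 + √(95481 + 84681))*(1/292) = (-4 + √180162)*(1/292) = (-4 + 3*√20018)*(1/292) = -1/73 + 3*√20018/292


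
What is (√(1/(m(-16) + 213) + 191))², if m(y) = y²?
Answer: 89580/469 ≈ 191.00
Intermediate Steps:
(√(1/(m(-16) + 213) + 191))² = (√(1/((-16)² + 213) + 191))² = (√(1/(256 + 213) + 191))² = (√(1/469 + 191))² = (√(89580/469))² = (2*√10503255/469)² = 89580/469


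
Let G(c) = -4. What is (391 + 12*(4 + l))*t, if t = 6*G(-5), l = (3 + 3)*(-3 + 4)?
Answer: -12264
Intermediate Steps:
l = 6 (l = 6*1 = 6)
t = -24 (t = 6*(-4) = -24)
(391 + 12*(4 + l))*t = (391 + 12*(4 + 6))*(-24) = (391 + 12*10)*(-24) = (391 + 120)*(-24) = 511*(-24) = -12264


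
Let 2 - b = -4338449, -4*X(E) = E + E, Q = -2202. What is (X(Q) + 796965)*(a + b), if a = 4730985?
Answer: 7238008510776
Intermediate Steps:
X(E) = -E/2 (X(E) = -(E + E)/4 = -E/2)
b = 4338451 (b = 2 - 1*(-4338449) = 2 + 4338449 = 4338451)
(X(Q) + 796965)*(a + b) = (-1/2*(-2202) + 796965)*(4730985 + 4338451) = (1101 + 796965)*9069436 = 798066*9069436 = 7238008510776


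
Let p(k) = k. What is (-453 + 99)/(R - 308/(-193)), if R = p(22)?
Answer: -11387/759 ≈ -15.003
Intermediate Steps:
R = 22
(-453 + 99)/(R - 308/(-193)) = (-453 + 99)/(22 - 308/(-193)) = -354/(22 - 308*(-1/193)) = -354/(22 + 308/193) = -354/4554/193 = -354*193/4554 = -11387/759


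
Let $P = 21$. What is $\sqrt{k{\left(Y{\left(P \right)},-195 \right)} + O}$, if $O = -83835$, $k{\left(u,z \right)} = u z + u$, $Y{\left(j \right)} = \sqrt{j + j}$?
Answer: $\sqrt{-83835 - 194 \sqrt{42}} \approx 291.71 i$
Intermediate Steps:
$Y{\left(j \right)} = \sqrt{2} \sqrt{j}$ ($Y{\left(j \right)} = \sqrt{2 j} = \sqrt{2} \sqrt{j}$)
$k{\left(u,z \right)} = u + u z$
$\sqrt{k{\left(Y{\left(P \right)},-195 \right)} + O} = \sqrt{\sqrt{2} \sqrt{21} \left(1 - 195\right) - 83835} = \sqrt{\sqrt{42} \left(-194\right) - 83835} = \sqrt{- 194 \sqrt{42} - 83835} = \sqrt{-83835 - 194 \sqrt{42}}$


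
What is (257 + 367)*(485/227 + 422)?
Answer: 60078096/227 ≈ 2.6466e+5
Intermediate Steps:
(257 + 367)*(485/227 + 422) = 624*(485*(1/227) + 422) = 624*(485/227 + 422) = 624*(96279/227) = 60078096/227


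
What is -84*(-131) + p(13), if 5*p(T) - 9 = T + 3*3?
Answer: 55051/5 ≈ 11010.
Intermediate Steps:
p(T) = 18/5 + T/5 (p(T) = 9/5 + (T + 3*3)/5 = 9/5 + (T + 9)/5 = 9/5 + (9 + T)/5 = 9/5 + (9/5 + T/5) = 18/5 + T/5)
-84*(-131) + p(13) = -84*(-131) + (18/5 + (⅕)*13) = 11004 + (18/5 + 13/5) = 11004 + 31/5 = 55051/5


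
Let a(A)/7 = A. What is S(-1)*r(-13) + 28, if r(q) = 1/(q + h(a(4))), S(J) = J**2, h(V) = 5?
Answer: 223/8 ≈ 27.875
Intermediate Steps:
a(A) = 7*A
r(q) = 1/(5 + q) (r(q) = 1/(q + 5) = 1/(5 + q))
S(-1)*r(-13) + 28 = (-1)**2/(5 - 13) + 28 = 1/(-8) + 28 = 1*(-1/8) + 28 = -1/8 + 28 = 223/8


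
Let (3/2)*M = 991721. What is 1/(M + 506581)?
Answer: 3/3503185 ≈ 8.5636e-7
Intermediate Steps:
M = 1983442/3 (M = (⅔)*991721 = 1983442/3 ≈ 6.6115e+5)
1/(M + 506581) = 1/(1983442/3 + 506581) = 1/(3503185/3) = 3/3503185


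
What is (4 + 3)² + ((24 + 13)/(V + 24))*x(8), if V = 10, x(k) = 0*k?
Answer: 49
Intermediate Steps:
x(k) = 0
(4 + 3)² + ((24 + 13)/(V + 24))*x(8) = (4 + 3)² + ((24 + 13)/(10 + 24))*0 = 7² + (37/34)*0 = 49 + (37*(1/34))*0 = 49 + (37/34)*0 = 49 + 0 = 49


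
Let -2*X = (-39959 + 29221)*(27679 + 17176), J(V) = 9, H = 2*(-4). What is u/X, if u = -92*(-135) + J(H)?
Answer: 12429/240826495 ≈ 5.1610e-5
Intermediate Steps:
H = -8
X = 240826495 (X = -(-39959 + 29221)*(27679 + 17176)/2 = -(-5369)*44855 = -½*(-481652990) = 240826495)
u = 12429 (u = -92*(-135) + 9 = 12420 + 9 = 12429)
u/X = 12429/240826495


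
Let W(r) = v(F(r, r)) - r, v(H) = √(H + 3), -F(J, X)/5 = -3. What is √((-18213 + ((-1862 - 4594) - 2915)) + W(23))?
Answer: √(-27607 + 3*√2) ≈ 166.14*I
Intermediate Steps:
F(J, X) = 15 (F(J, X) = -5*(-3) = 15)
v(H) = √(3 + H)
W(r) = -r + 3*√2 (W(r) = √(3 + 15) - r = √18 - r = 3*√2 - r = -r + 3*√2)
√((-18213 + ((-1862 - 4594) - 2915)) + W(23)) = √((-18213 + ((-1862 - 4594) - 2915)) + (-1*23 + 3*√2)) = √((-18213 + (-6456 - 2915)) + (-23 + 3*√2)) = √((-18213 - 9371) + (-23 + 3*√2)) = √(-27584 + (-23 + 3*√2)) = √(-27607 + 3*√2)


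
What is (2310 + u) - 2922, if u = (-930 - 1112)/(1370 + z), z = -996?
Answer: -115465/187 ≈ -617.46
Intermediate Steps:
u = -1021/187 (u = (-930 - 1112)/(1370 - 996) = -2042/374 = -2042*1/374 = -1021/187 ≈ -5.4599)
(2310 + u) - 2922 = (2310 - 1021/187) - 2922 = 430949/187 - 2922 = -115465/187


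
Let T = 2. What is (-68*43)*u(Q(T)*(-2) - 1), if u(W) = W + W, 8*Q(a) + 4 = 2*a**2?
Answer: 11696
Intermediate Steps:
Q(a) = -1/2 + a**2/4 (Q(a) = -1/2 + (2*a**2)/8 = -1/2 + a**2/4)
u(W) = 2*W
(-68*43)*u(Q(T)*(-2) - 1) = (-68*43)*(2*((-1/2 + (1/4)*2**2)*(-2) - 1)) = -5848*((-1/2 + (1/4)*4)*(-2) - 1) = -5848*((-1/2 + 1)*(-2) - 1) = -5848*((1/2)*(-2) - 1) = -5848*(-1 - 1) = -5848*(-2) = -2924*(-4) = 11696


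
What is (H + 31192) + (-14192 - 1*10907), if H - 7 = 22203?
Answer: 28303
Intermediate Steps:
H = 22210 (H = 7 + 22203 = 22210)
(H + 31192) + (-14192 - 1*10907) = (22210 + 31192) + (-14192 - 1*10907) = 53402 + (-14192 - 10907) = 53402 - 25099 = 28303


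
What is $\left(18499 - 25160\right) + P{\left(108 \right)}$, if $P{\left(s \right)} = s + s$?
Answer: $-6445$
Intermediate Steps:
$P{\left(s \right)} = 2 s$
$\left(18499 - 25160\right) + P{\left(108 \right)} = \left(18499 - 25160\right) + 2 \cdot 108 = -6661 + 216 = -6445$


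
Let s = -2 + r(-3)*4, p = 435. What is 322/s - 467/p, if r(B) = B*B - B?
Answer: 2578/435 ≈ 5.9264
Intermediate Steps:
r(B) = B² - B
s = 46 (s = -2 - 3*(-1 - 3)*4 = -2 - 3*(-4)*4 = -2 + 12*4 = -2 + 48 = 46)
322/s - 467/p = 322/46 - 467/435 = 322*(1/46) - 467*1/435 = 7 - 467/435 = 2578/435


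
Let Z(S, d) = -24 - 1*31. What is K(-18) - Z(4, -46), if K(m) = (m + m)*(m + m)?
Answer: 1351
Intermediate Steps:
Z(S, d) = -55 (Z(S, d) = -24 - 31 = -55)
K(m) = 4*m² (K(m) = (2*m)*(2*m) = 4*m²)
K(-18) - Z(4, -46) = 4*(-18)² - 1*(-55) = 4*324 + 55 = 1296 + 55 = 1351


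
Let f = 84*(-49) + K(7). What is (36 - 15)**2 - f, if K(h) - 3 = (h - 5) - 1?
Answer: 4553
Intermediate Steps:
K(h) = -3 + h (K(h) = 3 + ((h - 5) - 1) = 3 + ((-5 + h) - 1) = 3 + (-6 + h) = -3 + h)
f = -4112 (f = 84*(-49) + (-3 + 7) = -4116 + 4 = -4112)
(36 - 15)**2 - f = (36 - 15)**2 - 1*(-4112) = 21**2 + 4112 = 441 + 4112 = 4553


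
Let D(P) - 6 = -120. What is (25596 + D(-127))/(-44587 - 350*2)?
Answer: -25482/45287 ≈ -0.56268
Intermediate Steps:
D(P) = -114 (D(P) = 6 - 120 = -114)
(25596 + D(-127))/(-44587 - 350*2) = (25596 - 114)/(-44587 - 350*2) = 25482/(-44587 - 700) = 25482/(-45287) = 25482*(-1/45287) = -25482/45287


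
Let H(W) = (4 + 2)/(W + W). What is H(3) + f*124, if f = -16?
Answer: -1983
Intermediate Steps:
H(W) = 3/W (H(W) = 6/((2*W)) = 6*(1/(2*W)) = 3/W)
H(3) + f*124 = 3/3 - 16*124 = 3*(1/3) - 1984 = 1 - 1984 = -1983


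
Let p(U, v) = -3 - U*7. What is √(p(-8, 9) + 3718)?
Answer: 3*√419 ≈ 61.408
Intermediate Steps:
p(U, v) = -3 - 7*U
√(p(-8, 9) + 3718) = √((-3 - 7*(-8)) + 3718) = √((-3 + 56) + 3718) = √(53 + 3718) = √3771 = 3*√419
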